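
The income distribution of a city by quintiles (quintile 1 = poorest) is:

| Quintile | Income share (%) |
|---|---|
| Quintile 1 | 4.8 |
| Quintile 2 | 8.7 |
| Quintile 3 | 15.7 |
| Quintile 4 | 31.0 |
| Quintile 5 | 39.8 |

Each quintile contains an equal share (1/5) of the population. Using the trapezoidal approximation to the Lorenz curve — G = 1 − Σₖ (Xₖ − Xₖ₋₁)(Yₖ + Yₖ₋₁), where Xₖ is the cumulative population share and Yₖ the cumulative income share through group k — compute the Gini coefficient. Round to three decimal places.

0.369

Cumulative income shares Yₖ: 0.0480, 0.1350, 0.2920, 0.6020, 1.0000
Σ (Xₖ−Xₖ₋₁)(Yₖ+Yₖ₋₁) = (1/5)(0.0480+0.0000) + (1/5)(0.1350+0.0480) + (1/5)(0.2920+0.1350) + (1/5)(0.6020+0.2920) + (1/5)(1.0000+0.6020)
  = 0.0096 + 0.0366 + 0.0854 + 0.1788 + 0.3204 = 0.6308
G = 1 − 0.6308 = 0.3692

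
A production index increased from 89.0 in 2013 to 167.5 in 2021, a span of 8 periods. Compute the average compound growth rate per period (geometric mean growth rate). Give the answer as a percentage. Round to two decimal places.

Growth factor = (167.5/89.0)^(1/8) = (1.882022)^(1/8) = 1.082251
Growth rate = 1.082251 − 1 = 0.082251 = 8.2251%

8.23%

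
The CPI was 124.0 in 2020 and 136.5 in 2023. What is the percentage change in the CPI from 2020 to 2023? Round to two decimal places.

10.08%

Change = (136.5 − 124.0) / 124.0 × 100
       = 12.5 / 124.0 × 100 = 10.0806%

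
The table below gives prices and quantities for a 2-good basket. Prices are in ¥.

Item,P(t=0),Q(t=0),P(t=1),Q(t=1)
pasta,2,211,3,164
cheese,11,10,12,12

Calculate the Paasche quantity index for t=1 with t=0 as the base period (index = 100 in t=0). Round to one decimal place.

84.5

Paasche quantity index uses current-period prices as weights.
ΣP(t=1)·Q(t=1) = 3×164 + 12×12 = 492 + 144 = 636
ΣP(t=1)·Q(t=0) = 3×211 + 12×10 = 633 + 120 = 753
Index = 636 / 753 × 100 = 84.4622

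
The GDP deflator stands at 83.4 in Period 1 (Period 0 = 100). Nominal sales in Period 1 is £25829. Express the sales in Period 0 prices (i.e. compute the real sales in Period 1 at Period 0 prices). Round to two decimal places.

Real = Nominal ÷ (Index/100) = 25829 ÷ (83.4/100)
     = 25829 ÷ 0.834 = 30970.0240

30970.02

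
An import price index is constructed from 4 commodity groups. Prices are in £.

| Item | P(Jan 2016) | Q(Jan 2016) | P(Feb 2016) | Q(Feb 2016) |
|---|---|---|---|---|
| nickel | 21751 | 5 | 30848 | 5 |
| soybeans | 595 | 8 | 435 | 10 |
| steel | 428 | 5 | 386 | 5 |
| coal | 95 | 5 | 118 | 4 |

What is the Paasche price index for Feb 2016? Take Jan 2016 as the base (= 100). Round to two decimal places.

Paasche price index uses current-period quantities as weights.
ΣP(Feb 2016)·Q(Feb 2016) = 30848×5 + 435×10 + 386×5 + 118×4 = 154240 + 4350 + 1930 + 472 = 160992
ΣP(Jan 2016)·Q(Feb 2016) = 21751×5 + 595×10 + 428×5 + 95×4 = 108755 + 5950 + 2140 + 380 = 117225
Index = 160992 / 117225 × 100 = 137.3359

137.34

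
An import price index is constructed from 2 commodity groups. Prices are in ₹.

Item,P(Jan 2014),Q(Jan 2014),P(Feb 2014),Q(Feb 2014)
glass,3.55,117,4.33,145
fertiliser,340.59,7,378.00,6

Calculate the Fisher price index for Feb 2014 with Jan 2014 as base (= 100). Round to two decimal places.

112.90

Laspeyres component (base-period weights):
ΣP(Feb 2014)Q(Jan 2014) = 4.33×117 + 378.00×7 = 506.61 + 2646 = 3152.61
ΣP(Jan 2014)Q(Jan 2014) = 3.55×117 + 340.59×7 = 415.35 + 2384.13 = 2799.48
L = 3152.61 / 2799.48 × 100 = 112.6141
Paasche component (current-period weights):
ΣP(Feb 2014)Q(Feb 2014) = 4.33×145 + 378.00×6 = 627.85 + 2268 = 2895.85
ΣP(Jan 2014)Q(Feb 2014) = 3.55×145 + 340.59×6 = 514.75 + 2043.54 = 2558.29
P = 2895.85 / 2558.29 × 100 = 113.1948
Fisher = √(L × P) = √(112.6141 × 113.1948) = 112.9041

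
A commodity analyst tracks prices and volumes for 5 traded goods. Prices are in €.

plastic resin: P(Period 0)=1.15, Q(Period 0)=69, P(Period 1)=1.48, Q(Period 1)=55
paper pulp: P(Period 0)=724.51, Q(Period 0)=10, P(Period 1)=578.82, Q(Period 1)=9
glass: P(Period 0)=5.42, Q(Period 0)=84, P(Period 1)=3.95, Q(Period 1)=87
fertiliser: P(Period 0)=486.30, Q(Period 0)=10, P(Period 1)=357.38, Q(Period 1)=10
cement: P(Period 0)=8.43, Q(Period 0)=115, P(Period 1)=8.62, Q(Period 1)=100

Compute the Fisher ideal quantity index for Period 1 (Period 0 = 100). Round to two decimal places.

Laspeyres component (base-period weights):
ΣP(Period 0)Q(Period 1) = 1.15×55 + 724.51×9 + 5.42×87 + 486.30×10 + 8.43×100 = 63.25 + 6520.59 + 471.54 + 4863 + 843 = 12761.38
ΣP(Period 0)Q(Period 0) = 1.15×69 + 724.51×10 + 5.42×84 + 486.30×10 + 8.43×115 = 79.35 + 7245.1 + 455.28 + 4863 + 969.45 = 13612.18
L = 12761.38 / 13612.18 × 100 = 93.7497
Paasche component (current-period weights):
ΣP(Period 1)Q(Period 1) = 1.48×55 + 578.82×9 + 3.95×87 + 357.38×10 + 8.62×100 = 81.4 + 5209.38 + 343.65 + 3573.8 + 862 = 10070.23
ΣP(Period 1)Q(Period 0) = 1.48×69 + 578.82×10 + 3.95×84 + 357.38×10 + 8.62×115 = 102.12 + 5788.2 + 331.8 + 3573.8 + 991.3 = 10787.22
P = 10070.23 / 10787.22 × 100 = 93.3533
Fisher = √(L × P) = √(93.7497 × 93.3533) = 93.5513

93.55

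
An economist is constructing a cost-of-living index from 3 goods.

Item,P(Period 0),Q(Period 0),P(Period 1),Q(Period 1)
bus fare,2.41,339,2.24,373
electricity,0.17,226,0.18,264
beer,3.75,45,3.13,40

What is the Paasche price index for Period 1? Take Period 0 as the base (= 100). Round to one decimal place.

92.2

Paasche price index uses current-period quantities as weights.
ΣP(Period 1)·Q(Period 1) = 2.24×373 + 0.18×264 + 3.13×40 = 835.52 + 47.52 + 125.2 = 1008.24
ΣP(Period 0)·Q(Period 1) = 2.41×373 + 0.17×264 + 3.75×40 = 898.93 + 44.88 + 150 = 1093.81
Index = 1008.24 / 1093.81 × 100 = 92.1769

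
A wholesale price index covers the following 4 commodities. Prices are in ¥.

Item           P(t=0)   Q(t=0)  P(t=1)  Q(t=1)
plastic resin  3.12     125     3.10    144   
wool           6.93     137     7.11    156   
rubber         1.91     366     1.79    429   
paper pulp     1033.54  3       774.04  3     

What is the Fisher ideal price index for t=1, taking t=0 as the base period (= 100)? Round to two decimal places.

Laspeyres component (base-period weights):
ΣP(t=1)Q(t=0) = 3.10×125 + 7.11×137 + 1.79×366 + 774.04×3 = 387.5 + 974.07 + 655.14 + 2322.12 = 4338.83
ΣP(t=0)Q(t=0) = 3.12×125 + 6.93×137 + 1.91×366 + 1033.54×3 = 390 + 949.41 + 699.06 + 3100.62 = 5139.09
L = 4338.83 / 5139.09 × 100 = 84.4280
Paasche component (current-period weights):
ΣP(t=1)Q(t=1) = 3.10×144 + 7.11×156 + 1.79×429 + 774.04×3 = 446.4 + 1109.16 + 767.91 + 2322.12 = 4645.59
ΣP(t=0)Q(t=1) = 3.12×144 + 6.93×156 + 1.91×429 + 1033.54×3 = 449.28 + 1081.08 + 819.39 + 3100.62 = 5450.37
P = 4645.59 / 5450.37 × 100 = 85.2344
Fisher = √(L × P) = √(84.4280 × 85.2344) = 84.8302

84.83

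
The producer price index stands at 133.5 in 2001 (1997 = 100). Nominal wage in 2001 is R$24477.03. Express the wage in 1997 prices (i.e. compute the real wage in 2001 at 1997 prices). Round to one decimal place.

Real = Nominal ÷ (Index/100) = 24477.03 ÷ (133.5/100)
     = 24477.03 ÷ 1.335 = 18334.8539

18334.9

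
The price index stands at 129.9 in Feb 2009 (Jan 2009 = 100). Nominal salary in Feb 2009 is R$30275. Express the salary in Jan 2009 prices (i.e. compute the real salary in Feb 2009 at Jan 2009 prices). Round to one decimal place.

Real = Nominal ÷ (Index/100) = 30275 ÷ (129.9/100)
     = 30275 ÷ 1.299 = 23306.3895

23306.4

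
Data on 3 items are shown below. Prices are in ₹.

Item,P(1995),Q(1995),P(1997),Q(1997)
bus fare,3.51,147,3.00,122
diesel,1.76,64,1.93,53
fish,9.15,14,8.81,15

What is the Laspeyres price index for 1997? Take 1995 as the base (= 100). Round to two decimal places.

90.90

Laspeyres price index uses base-period quantities as weights.
ΣP(1997)·Q(1995) = 3.00×147 + 1.93×64 + 8.81×14 = 441 + 123.52 + 123.34 = 687.86
ΣP(1995)·Q(1995) = 3.51×147 + 1.76×64 + 9.15×14 = 515.97 + 112.64 + 128.1 = 756.71
Index = 687.86 / 756.71 × 100 = 90.9014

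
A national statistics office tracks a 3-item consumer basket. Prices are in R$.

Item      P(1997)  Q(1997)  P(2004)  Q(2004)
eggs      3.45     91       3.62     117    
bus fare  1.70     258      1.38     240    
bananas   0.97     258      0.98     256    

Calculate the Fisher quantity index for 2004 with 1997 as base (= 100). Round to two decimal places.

106.43

Laspeyres component (base-period weights):
ΣP(1997)Q(2004) = 3.45×117 + 1.70×240 + 0.97×256 = 403.65 + 408 + 248.32 = 1059.97
ΣP(1997)Q(1997) = 3.45×91 + 1.70×258 + 0.97×258 = 313.95 + 438.6 + 250.26 = 1002.81
L = 1059.97 / 1002.81 × 100 = 105.7000
Paasche component (current-period weights):
ΣP(2004)Q(2004) = 3.62×117 + 1.38×240 + 0.98×256 = 423.54 + 331.2 + 250.88 = 1005.62
ΣP(2004)Q(1997) = 3.62×91 + 1.38×258 + 0.98×258 = 329.42 + 356.04 + 252.84 = 938.3
P = 1005.62 / 938.3 × 100 = 107.1747
Fisher = √(L × P) = √(105.7000 × 107.1747) = 106.4348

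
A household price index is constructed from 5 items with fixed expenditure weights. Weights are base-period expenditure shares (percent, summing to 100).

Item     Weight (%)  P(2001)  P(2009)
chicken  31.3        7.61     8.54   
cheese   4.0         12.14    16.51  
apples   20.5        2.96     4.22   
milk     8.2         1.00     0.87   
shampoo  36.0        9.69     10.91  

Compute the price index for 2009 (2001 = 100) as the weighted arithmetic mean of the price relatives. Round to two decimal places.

chicken: 31.3 × (8.54/7.61) = 31.3 × 1.122208 = 35.1251
cheese: 4.0 × (16.51/12.14) = 4.0 × 1.359967 = 5.4399
apples: 20.5 × (4.22/2.96) = 20.5 × 1.425676 = 29.2264
milk: 8.2 × (0.87/1.00) = 8.2 × 0.870000 = 7.1340
shampoo: 36.0 × (10.91/9.69) = 36.0 × 1.125903 = 40.5325
Index = Σ wᵢ·(p₁ᵢ/p₀ᵢ) = 35.1251 + 5.4399 + 29.2264 + 7.1340 + 40.5325 = 117.4578

117.46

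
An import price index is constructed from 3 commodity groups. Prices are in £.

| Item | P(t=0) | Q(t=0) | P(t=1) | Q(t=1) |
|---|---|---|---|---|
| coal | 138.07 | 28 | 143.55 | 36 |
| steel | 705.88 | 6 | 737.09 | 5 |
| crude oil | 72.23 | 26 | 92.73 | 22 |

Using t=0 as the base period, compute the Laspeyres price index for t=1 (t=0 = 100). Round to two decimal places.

108.76

Laspeyres price index uses base-period quantities as weights.
ΣP(t=1)·Q(t=0) = 143.55×28 + 737.09×6 + 92.73×26 = 4019.4 + 4422.54 + 2410.98 = 10852.92
ΣP(t=0)·Q(t=0) = 138.07×28 + 705.88×6 + 72.23×26 = 3865.96 + 4235.28 + 1877.98 = 9979.22
Index = 10852.92 / 9979.22 × 100 = 108.7552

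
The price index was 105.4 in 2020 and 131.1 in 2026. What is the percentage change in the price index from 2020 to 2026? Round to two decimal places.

Change = (131.1 − 105.4) / 105.4 × 100
       = 25.7 / 105.4 × 100 = 24.3833%

24.38%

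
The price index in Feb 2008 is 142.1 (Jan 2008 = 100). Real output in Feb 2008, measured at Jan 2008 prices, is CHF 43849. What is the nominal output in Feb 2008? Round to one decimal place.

Nominal = Real × (Index/100) = 43849 × (142.1/100)
        = 43849 × 1.421 = 62309.4290

62309.4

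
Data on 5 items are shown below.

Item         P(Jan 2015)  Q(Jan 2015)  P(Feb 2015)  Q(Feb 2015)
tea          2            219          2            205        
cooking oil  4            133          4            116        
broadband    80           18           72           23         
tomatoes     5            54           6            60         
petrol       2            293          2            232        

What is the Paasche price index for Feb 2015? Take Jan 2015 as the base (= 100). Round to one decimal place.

96.4

Paasche price index uses current-period quantities as weights.
ΣP(Feb 2015)·Q(Feb 2015) = 2×205 + 4×116 + 72×23 + 6×60 + 2×232 = 410 + 464 + 1656 + 360 + 464 = 3354
ΣP(Jan 2015)·Q(Feb 2015) = 2×205 + 4×116 + 80×23 + 5×60 + 2×232 = 410 + 464 + 1840 + 300 + 464 = 3478
Index = 3354 / 3478 × 100 = 96.4347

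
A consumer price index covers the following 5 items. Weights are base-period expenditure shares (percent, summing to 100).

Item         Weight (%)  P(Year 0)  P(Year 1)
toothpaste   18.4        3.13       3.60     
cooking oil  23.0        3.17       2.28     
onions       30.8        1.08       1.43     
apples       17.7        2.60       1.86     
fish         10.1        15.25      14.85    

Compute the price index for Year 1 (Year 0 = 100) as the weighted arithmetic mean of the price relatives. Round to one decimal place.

101.0

toothpaste: 18.4 × (3.60/3.13) = 18.4 × 1.150160 = 21.1629
cooking oil: 23.0 × (2.28/3.17) = 23.0 × 0.719243 = 16.5426
onions: 30.8 × (1.43/1.08) = 30.8 × 1.324074 = 40.7815
apples: 17.7 × (1.86/2.60) = 17.7 × 0.715385 = 12.6623
fish: 10.1 × (14.85/15.25) = 10.1 × 0.973770 = 9.8351
Index = Σ wᵢ·(p₁ᵢ/p₀ᵢ) = 21.1629 + 16.5426 + 40.7815 + 12.6623 + 9.8351 = 100.9844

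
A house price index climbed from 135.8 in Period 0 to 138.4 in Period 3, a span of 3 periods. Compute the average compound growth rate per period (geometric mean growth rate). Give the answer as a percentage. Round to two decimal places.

0.63%

Growth factor = (138.4/135.8)^(1/3) = (1.019146)^(1/3) = 1.006342
Growth rate = 1.006342 − 1 = 0.006342 = 0.6342%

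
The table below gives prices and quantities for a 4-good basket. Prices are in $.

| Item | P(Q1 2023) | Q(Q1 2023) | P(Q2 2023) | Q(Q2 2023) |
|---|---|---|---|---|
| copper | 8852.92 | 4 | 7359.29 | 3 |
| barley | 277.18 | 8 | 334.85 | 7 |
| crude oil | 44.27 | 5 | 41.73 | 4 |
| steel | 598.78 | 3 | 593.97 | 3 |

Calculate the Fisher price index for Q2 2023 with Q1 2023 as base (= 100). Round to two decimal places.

86.28

Laspeyres component (base-period weights):
ΣP(Q2 2023)Q(Q1 2023) = 7359.29×4 + 334.85×8 + 41.73×5 + 593.97×3 = 29437.16 + 2678.8 + 208.65 + 1781.91 = 34106.52
ΣP(Q1 2023)Q(Q1 2023) = 8852.92×4 + 277.18×8 + 44.27×5 + 598.78×3 = 35411.68 + 2217.44 + 221.35 + 1796.34 = 39646.81
L = 34106.52 / 39646.81 × 100 = 86.0259
Paasche component (current-period weights):
ΣP(Q2 2023)Q(Q2 2023) = 7359.29×3 + 334.85×7 + 41.73×4 + 593.97×3 = 22077.87 + 2343.95 + 166.92 + 1781.91 = 26370.65
ΣP(Q1 2023)Q(Q2 2023) = 8852.92×3 + 277.18×7 + 44.27×4 + 598.78×3 = 26558.76 + 1940.26 + 177.08 + 1796.34 = 30472.44
P = 26370.65 / 30472.44 × 100 = 86.5393
Fisher = √(L × P) = √(86.0259 × 86.5393) = 86.2822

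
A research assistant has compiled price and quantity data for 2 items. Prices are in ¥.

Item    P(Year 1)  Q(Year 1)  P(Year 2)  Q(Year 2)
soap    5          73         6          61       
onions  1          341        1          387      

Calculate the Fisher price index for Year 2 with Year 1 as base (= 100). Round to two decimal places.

Laspeyres component (base-period weights):
ΣP(Year 2)Q(Year 1) = 6×73 + 1×341 = 438 + 341 = 779
ΣP(Year 1)Q(Year 1) = 5×73 + 1×341 = 365 + 341 = 706
L = 779 / 706 × 100 = 110.3399
Paasche component (current-period weights):
ΣP(Year 2)Q(Year 2) = 6×61 + 1×387 = 366 + 387 = 753
ΣP(Year 1)Q(Year 2) = 5×61 + 1×387 = 305 + 387 = 692
P = 753 / 692 × 100 = 108.8150
Fisher = √(L × P) = √(110.3399 × 108.8150) = 109.5748

109.57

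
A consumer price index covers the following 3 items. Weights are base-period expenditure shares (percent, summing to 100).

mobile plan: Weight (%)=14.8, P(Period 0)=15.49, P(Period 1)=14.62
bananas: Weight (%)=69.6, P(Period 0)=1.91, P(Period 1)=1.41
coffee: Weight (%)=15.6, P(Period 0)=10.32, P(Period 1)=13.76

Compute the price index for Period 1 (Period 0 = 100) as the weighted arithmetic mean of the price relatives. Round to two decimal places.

86.15

mobile plan: 14.8 × (14.62/15.49) = 14.8 × 0.943835 = 13.9688
bananas: 69.6 × (1.41/1.91) = 69.6 × 0.738220 = 51.3801
coffee: 15.6 × (13.76/10.32) = 15.6 × 1.333333 = 20.8000
Index = Σ wᵢ·(p₁ᵢ/p₀ᵢ) = 13.9688 + 51.3801 + 20.8000 = 86.1489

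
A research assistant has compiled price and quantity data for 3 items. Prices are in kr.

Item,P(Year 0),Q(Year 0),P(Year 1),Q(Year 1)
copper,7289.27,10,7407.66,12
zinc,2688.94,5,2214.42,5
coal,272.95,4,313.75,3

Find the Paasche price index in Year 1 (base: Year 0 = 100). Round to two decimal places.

Paasche price index uses current-period quantities as weights.
ΣP(Year 1)·Q(Year 1) = 7407.66×12 + 2214.42×5 + 313.75×3 = 88891.92 + 11072.1 + 941.25 = 100905.27
ΣP(Year 0)·Q(Year 1) = 7289.27×12 + 2688.94×5 + 272.95×3 = 87471.24 + 13444.7 + 818.85 = 101734.79
Index = 100905.27 / 101734.79 × 100 = 99.1846

99.18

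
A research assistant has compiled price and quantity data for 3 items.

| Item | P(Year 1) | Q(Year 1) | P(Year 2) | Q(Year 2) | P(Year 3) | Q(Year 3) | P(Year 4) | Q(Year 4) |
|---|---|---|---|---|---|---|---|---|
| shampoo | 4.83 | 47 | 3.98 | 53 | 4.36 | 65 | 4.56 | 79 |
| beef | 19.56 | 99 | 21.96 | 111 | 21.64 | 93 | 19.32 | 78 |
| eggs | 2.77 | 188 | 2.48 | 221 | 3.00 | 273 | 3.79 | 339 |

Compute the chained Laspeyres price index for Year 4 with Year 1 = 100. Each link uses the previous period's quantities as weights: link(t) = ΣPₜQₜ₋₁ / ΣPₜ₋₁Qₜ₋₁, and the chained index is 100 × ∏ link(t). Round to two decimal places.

109.06

Link Year 1→Year 2:
ΣP(Year 2)Q(Year 1) = 3.98×47 + 21.96×99 + 2.48×188 = 187.06 + 2174.04 + 466.24 = 2827.34
ΣP(Year 1)Q(Year 1) = 4.83×47 + 19.56×99 + 2.77×188 = 227.01 + 1936.44 + 520.76 = 2684.21
link = 2827.34/2684.21 = 1.053323
Link Year 2→Year 3:
ΣP(Year 3)Q(Year 2) = 4.36×53 + 21.64×111 + 3.00×221 = 231.08 + 2402.04 + 663 = 3296.12
ΣP(Year 2)Q(Year 2) = 3.98×53 + 21.96×111 + 2.48×221 = 210.94 + 2437.56 + 548.08 = 3196.58
link = 3296.12/3196.58 = 1.031140
Link Year 3→Year 4:
ΣP(Year 4)Q(Year 3) = 4.56×65 + 19.32×93 + 3.79×273 = 296.4 + 1796.76 + 1034.67 = 3127.83
ΣP(Year 3)Q(Year 3) = 4.36×65 + 21.64×93 + 3.00×273 = 283.4 + 2012.52 + 819 = 3114.92
link = 3127.83/3114.92 = 1.004145
Chained index = 100 × 1.053323 × 1.031140 × 1.004145 = 109.0624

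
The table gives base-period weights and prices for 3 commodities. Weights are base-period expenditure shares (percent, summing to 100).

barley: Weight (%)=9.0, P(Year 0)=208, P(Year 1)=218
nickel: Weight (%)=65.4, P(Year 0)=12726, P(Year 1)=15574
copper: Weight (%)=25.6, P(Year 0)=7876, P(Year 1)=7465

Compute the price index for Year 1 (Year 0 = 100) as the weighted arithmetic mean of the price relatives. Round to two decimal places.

barley: 9.0 × (218/208) = 9.0 × 1.048077 = 9.4327
nickel: 65.4 × (15574/12726) = 65.4 × 1.223794 = 80.0361
copper: 25.6 × (7465/7876) = 25.6 × 0.947816 = 24.2641
Index = Σ wᵢ·(p₁ᵢ/p₀ᵢ) = 9.4327 + 80.0361 + 24.2641 = 113.7329

113.73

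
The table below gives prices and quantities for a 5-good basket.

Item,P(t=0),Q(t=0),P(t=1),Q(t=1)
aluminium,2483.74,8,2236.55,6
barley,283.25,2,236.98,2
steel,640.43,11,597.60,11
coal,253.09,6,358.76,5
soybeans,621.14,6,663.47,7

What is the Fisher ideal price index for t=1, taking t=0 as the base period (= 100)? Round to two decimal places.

Laspeyres component (base-period weights):
ΣP(t=1)Q(t=0) = 2236.55×8 + 236.98×2 + 597.60×11 + 358.76×6 + 663.47×6 = 17892.4 + 473.96 + 6573.6 + 2152.56 + 3980.82 = 31073.34
ΣP(t=0)Q(t=0) = 2483.74×8 + 283.25×2 + 640.43×11 + 253.09×6 + 621.14×6 = 19869.92 + 566.5 + 7044.73 + 1518.54 + 3726.84 = 32726.53
L = 31073.34 / 32726.53 × 100 = 94.9485
Paasche component (current-period weights):
ΣP(t=1)Q(t=1) = 2236.55×6 + 236.98×2 + 597.60×11 + 358.76×5 + 663.47×7 = 13419.3 + 473.96 + 6573.6 + 1793.8 + 4644.29 = 26904.95
ΣP(t=0)Q(t=1) = 2483.74×6 + 283.25×2 + 640.43×11 + 253.09×5 + 621.14×7 = 14902.44 + 566.5 + 7044.73 + 1265.45 + 4347.98 = 28127.1
P = 26904.95 / 28127.1 × 100 = 95.6549
Fisher = √(L × P) = √(94.9485 × 95.6549) = 95.3010

95.30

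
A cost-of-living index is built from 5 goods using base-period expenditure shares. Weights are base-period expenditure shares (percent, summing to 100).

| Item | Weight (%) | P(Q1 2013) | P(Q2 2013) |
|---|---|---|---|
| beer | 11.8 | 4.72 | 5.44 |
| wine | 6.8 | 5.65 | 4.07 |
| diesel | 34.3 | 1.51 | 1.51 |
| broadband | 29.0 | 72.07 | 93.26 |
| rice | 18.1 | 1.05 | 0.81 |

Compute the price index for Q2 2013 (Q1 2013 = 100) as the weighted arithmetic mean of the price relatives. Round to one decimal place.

beer: 11.8 × (5.44/4.72) = 11.8 × 1.152542 = 13.6000
wine: 6.8 × (4.07/5.65) = 6.8 × 0.720354 = 4.8984
diesel: 34.3 × (1.51/1.51) = 34.3 × 1.000000 = 34.3000
broadband: 29.0 × (93.26/72.07) = 29.0 × 1.294020 = 37.5266
rice: 18.1 × (0.81/1.05) = 18.1 × 0.771429 = 13.9629
Index = Σ wᵢ·(p₁ᵢ/p₀ᵢ) = 13.6000 + 4.8984 + 34.3000 + 37.5266 + 13.9629 = 104.2878

104.3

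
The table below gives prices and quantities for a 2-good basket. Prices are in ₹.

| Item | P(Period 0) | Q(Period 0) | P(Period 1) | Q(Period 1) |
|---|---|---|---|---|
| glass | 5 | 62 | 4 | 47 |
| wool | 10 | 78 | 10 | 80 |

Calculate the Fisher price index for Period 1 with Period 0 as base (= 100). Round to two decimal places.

Laspeyres component (base-period weights):
ΣP(Period 1)Q(Period 0) = 4×62 + 10×78 = 248 + 780 = 1028
ΣP(Period 0)Q(Period 0) = 5×62 + 10×78 = 310 + 780 = 1090
L = 1028 / 1090 × 100 = 94.3119
Paasche component (current-period weights):
ΣP(Period 1)Q(Period 1) = 4×47 + 10×80 = 188 + 800 = 988
ΣP(Period 0)Q(Period 1) = 5×47 + 10×80 = 235 + 800 = 1035
P = 988 / 1035 × 100 = 95.4589
Fisher = √(L × P) = √(94.3119 × 95.4589) = 94.8837

94.88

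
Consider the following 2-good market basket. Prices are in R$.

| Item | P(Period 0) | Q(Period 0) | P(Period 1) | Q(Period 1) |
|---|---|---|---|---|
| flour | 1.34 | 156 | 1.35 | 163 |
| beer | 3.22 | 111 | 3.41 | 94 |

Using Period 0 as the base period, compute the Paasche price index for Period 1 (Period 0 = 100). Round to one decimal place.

Paasche price index uses current-period quantities as weights.
ΣP(Period 1)·Q(Period 1) = 1.35×163 + 3.41×94 = 220.05 + 320.54 = 540.59
ΣP(Period 0)·Q(Period 1) = 1.34×163 + 3.22×94 = 218.42 + 302.68 = 521.1
Index = 540.59 / 521.1 × 100 = 103.7402

103.7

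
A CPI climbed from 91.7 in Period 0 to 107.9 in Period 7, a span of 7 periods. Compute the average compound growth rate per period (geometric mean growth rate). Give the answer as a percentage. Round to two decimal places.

2.35%

Growth factor = (107.9/91.7)^(1/7) = (1.176663)^(1/7) = 1.023513
Growth rate = 1.023513 − 1 = 0.023513 = 2.3513%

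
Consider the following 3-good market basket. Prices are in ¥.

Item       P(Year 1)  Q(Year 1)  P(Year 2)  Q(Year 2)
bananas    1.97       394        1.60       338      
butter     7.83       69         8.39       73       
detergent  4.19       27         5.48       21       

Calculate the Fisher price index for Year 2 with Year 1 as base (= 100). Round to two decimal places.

Laspeyres component (base-period weights):
ΣP(Year 2)Q(Year 1) = 1.60×394 + 8.39×69 + 5.48×27 = 630.4 + 578.91 + 147.96 = 1357.27
ΣP(Year 1)Q(Year 1) = 1.97×394 + 7.83×69 + 4.19×27 = 776.18 + 540.27 + 113.13 = 1429.58
L = 1357.27 / 1429.58 × 100 = 94.9419
Paasche component (current-period weights):
ΣP(Year 2)Q(Year 2) = 1.60×338 + 8.39×73 + 5.48×21 = 540.8 + 612.47 + 115.08 = 1268.35
ΣP(Year 1)Q(Year 2) = 1.97×338 + 7.83×73 + 4.19×21 = 665.86 + 571.59 + 87.99 = 1325.44
P = 1268.35 / 1325.44 × 100 = 95.6928
Fisher = √(L × P) = √(94.9419 × 95.6928) = 95.3166

95.32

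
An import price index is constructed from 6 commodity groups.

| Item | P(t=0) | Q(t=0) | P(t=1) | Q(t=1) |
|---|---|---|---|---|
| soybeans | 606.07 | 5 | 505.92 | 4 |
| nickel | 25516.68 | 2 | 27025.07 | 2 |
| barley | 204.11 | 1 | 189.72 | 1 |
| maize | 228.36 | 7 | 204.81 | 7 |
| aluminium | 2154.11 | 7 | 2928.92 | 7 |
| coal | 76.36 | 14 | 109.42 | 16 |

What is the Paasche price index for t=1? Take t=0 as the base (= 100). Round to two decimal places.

Paasche price index uses current-period quantities as weights.
ΣP(t=1)·Q(t=1) = 505.92×4 + 27025.07×2 + 189.72×1 + 204.81×7 + 2928.92×7 + 109.42×16 = 2023.68 + 54050.14 + 189.72 + 1433.67 + 20502.44 + 1750.72 = 79950.37
ΣP(t=0)·Q(t=1) = 606.07×4 + 25516.68×2 + 204.11×1 + 228.36×7 + 2154.11×7 + 76.36×16 = 2424.28 + 51033.36 + 204.11 + 1598.52 + 15078.77 + 1221.76 = 71560.8
Index = 79950.37 / 71560.8 × 100 = 111.7237

111.72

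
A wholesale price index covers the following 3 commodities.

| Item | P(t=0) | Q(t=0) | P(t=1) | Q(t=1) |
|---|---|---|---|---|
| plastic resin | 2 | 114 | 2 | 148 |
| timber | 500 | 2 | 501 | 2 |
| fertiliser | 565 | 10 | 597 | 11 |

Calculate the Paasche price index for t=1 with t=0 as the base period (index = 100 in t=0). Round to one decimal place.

104.7

Paasche price index uses current-period quantities as weights.
ΣP(t=1)·Q(t=1) = 2×148 + 501×2 + 597×11 = 296 + 1002 + 6567 = 7865
ΣP(t=0)·Q(t=1) = 2×148 + 500×2 + 565×11 = 296 + 1000 + 6215 = 7511
Index = 7865 / 7511 × 100 = 104.7131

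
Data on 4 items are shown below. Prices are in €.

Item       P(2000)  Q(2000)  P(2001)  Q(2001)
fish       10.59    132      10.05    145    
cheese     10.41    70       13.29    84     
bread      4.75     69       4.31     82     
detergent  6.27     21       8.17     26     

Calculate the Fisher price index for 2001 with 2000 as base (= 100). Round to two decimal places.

Laspeyres component (base-period weights):
ΣP(2001)Q(2000) = 10.05×132 + 13.29×70 + 4.31×69 + 8.17×21 = 1326.6 + 930.3 + 297.39 + 171.57 = 2725.86
ΣP(2000)Q(2000) = 10.59×132 + 10.41×70 + 4.75×69 + 6.27×21 = 1397.88 + 728.7 + 327.75 + 131.67 = 2586
L = 2725.86 / 2586 × 100 = 105.4084
Paasche component (current-period weights):
ΣP(2001)Q(2001) = 10.05×145 + 13.29×84 + 4.31×82 + 8.17×26 = 1457.25 + 1116.36 + 353.42 + 212.42 = 3139.45
ΣP(2000)Q(2001) = 10.59×145 + 10.41×84 + 4.75×82 + 6.27×26 = 1535.55 + 874.44 + 389.5 + 163.02 = 2962.51
P = 3139.45 / 2962.51 × 100 = 105.9726
Fisher = √(L × P) = √(105.4084 × 105.9726) = 105.6901

105.69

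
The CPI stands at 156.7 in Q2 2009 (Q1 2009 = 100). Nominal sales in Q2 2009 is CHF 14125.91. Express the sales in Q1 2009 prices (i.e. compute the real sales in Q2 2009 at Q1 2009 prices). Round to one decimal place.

9014.6

Real = Nominal ÷ (Index/100) = 14125.91 ÷ (156.7/100)
     = 14125.91 ÷ 1.567 = 9014.6203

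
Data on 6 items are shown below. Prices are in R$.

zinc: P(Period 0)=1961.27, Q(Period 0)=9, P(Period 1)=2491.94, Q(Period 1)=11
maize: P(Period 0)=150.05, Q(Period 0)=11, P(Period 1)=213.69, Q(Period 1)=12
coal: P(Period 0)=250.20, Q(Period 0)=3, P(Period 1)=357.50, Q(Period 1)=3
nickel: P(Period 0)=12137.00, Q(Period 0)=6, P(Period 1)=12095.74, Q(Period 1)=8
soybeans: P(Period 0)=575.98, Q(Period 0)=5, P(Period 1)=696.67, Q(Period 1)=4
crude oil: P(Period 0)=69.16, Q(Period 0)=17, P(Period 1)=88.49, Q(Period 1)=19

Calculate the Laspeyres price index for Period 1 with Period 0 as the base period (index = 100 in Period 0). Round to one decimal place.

Laspeyres price index uses base-period quantities as weights.
ΣP(Period 1)·Q(Period 0) = 2491.94×9 + 213.69×11 + 357.50×3 + 12095.74×6 + 696.67×5 + 88.49×17 = 22427.46 + 2350.59 + 1072.5 + 72574.44 + 3483.35 + 1504.33 = 103412.67
ΣP(Period 0)·Q(Period 0) = 1961.27×9 + 150.05×11 + 250.20×3 + 12137.00×6 + 575.98×5 + 69.16×17 = 17651.43 + 1650.55 + 750.6 + 72822 + 2879.9 + 1175.72 = 96930.2
Index = 103412.67 / 96930.2 × 100 = 106.6878

106.7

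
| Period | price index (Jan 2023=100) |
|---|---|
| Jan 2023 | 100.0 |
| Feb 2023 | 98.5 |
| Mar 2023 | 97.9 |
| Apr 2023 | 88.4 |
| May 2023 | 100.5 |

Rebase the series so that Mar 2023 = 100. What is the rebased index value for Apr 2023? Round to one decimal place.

Rebased(Apr 2023) = 88.4 / 97.9 × 100 = 90.2962

90.3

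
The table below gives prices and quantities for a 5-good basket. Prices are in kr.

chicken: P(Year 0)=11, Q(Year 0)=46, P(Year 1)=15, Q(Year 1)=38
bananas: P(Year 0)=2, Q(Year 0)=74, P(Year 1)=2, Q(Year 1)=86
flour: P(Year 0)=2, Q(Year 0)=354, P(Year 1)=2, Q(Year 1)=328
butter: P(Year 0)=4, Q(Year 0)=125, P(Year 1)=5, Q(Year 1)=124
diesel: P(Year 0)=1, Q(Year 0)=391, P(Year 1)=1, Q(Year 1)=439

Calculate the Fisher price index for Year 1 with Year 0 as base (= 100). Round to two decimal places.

Laspeyres component (base-period weights):
ΣP(Year 1)Q(Year 0) = 15×46 + 2×74 + 2×354 + 5×125 + 1×391 = 690 + 148 + 708 + 625 + 391 = 2562
ΣP(Year 0)Q(Year 0) = 11×46 + 2×74 + 2×354 + 4×125 + 1×391 = 506 + 148 + 708 + 500 + 391 = 2253
L = 2562 / 2253 × 100 = 113.7150
Paasche component (current-period weights):
ΣP(Year 1)Q(Year 1) = 15×38 + 2×86 + 2×328 + 5×124 + 1×439 = 570 + 172 + 656 + 620 + 439 = 2457
ΣP(Year 0)Q(Year 1) = 11×38 + 2×86 + 2×328 + 4×124 + 1×439 = 418 + 172 + 656 + 496 + 439 = 2181
P = 2457 / 2181 × 100 = 112.6547
Fisher = √(L × P) = √(113.7150 × 112.6547) = 113.1837

113.18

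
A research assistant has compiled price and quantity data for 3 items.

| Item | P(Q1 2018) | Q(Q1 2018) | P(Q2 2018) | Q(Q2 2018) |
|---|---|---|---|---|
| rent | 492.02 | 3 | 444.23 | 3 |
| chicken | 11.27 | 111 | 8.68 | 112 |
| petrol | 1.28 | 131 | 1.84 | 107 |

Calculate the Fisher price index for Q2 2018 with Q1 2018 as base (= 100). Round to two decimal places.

87.33

Laspeyres component (base-period weights):
ΣP(Q2 2018)Q(Q1 2018) = 444.23×3 + 8.68×111 + 1.84×131 = 1332.69 + 963.48 + 241.04 = 2537.21
ΣP(Q1 2018)Q(Q1 2018) = 492.02×3 + 11.27×111 + 1.28×131 = 1476.06 + 1250.97 + 167.68 = 2894.71
L = 2537.21 / 2894.71 × 100 = 87.6499
Paasche component (current-period weights):
ΣP(Q2 2018)Q(Q2 2018) = 444.23×3 + 8.68×112 + 1.84×107 = 1332.69 + 972.16 + 196.88 = 2501.73
ΣP(Q1 2018)Q(Q2 2018) = 492.02×3 + 11.27×112 + 1.28×107 = 1476.06 + 1262.24 + 136.96 = 2875.26
P = 2501.73 / 2875.26 × 100 = 87.0088
Fisher = √(L × P) = √(87.6499 × 87.0088) = 87.3288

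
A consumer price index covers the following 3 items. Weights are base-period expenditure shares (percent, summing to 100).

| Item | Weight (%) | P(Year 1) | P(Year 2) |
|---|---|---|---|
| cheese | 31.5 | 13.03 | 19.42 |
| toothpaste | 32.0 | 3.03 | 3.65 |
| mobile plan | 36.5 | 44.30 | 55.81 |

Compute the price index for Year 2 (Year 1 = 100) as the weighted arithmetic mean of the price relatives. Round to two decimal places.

131.48

cheese: 31.5 × (19.42/13.03) = 31.5 × 1.490407 = 46.9478
toothpaste: 32.0 × (3.65/3.03) = 32.0 × 1.204620 = 38.5479
mobile plan: 36.5 × (55.81/44.30) = 36.5 × 1.259819 = 45.9834
Index = Σ wᵢ·(p₁ᵢ/p₀ᵢ) = 46.9478 + 38.5479 + 45.9834 = 131.4791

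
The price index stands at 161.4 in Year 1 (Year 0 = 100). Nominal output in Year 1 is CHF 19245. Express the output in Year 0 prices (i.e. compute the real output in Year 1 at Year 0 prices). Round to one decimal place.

11923.8

Real = Nominal ÷ (Index/100) = 19245 ÷ (161.4/100)
     = 19245 ÷ 1.614 = 11923.7918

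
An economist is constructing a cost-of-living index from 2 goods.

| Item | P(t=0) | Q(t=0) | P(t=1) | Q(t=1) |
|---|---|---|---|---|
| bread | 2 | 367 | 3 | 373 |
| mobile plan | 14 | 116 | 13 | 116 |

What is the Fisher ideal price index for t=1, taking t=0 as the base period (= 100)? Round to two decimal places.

Laspeyres component (base-period weights):
ΣP(t=1)Q(t=0) = 3×367 + 13×116 = 1101 + 1508 = 2609
ΣP(t=0)Q(t=0) = 2×367 + 14×116 = 734 + 1624 = 2358
L = 2609 / 2358 × 100 = 110.6446
Paasche component (current-period weights):
ΣP(t=1)Q(t=1) = 3×373 + 13×116 = 1119 + 1508 = 2627
ΣP(t=0)Q(t=1) = 2×373 + 14×116 = 746 + 1624 = 2370
P = 2627 / 2370 × 100 = 110.8439
Fisher = √(L × P) = √(110.6446 × 110.8439) = 110.7442

110.74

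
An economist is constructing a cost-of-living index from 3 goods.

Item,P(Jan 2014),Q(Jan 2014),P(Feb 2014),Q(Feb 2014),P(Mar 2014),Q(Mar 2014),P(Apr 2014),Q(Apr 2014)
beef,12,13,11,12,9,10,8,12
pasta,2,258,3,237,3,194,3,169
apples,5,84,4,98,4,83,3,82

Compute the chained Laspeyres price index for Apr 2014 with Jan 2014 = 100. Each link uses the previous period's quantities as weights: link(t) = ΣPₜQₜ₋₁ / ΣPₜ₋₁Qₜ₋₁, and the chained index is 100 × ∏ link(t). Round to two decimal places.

102.09

Link Jan 2014→Feb 2014:
ΣP(Feb 2014)Q(Jan 2014) = 11×13 + 3×258 + 4×84 = 143 + 774 + 336 = 1253
ΣP(Jan 2014)Q(Jan 2014) = 12×13 + 2×258 + 5×84 = 156 + 516 + 420 = 1092
link = 1253/1092 = 1.147436
Link Feb 2014→Mar 2014:
ΣP(Mar 2014)Q(Feb 2014) = 9×12 + 3×237 + 4×98 = 108 + 711 + 392 = 1211
ΣP(Feb 2014)Q(Feb 2014) = 11×12 + 3×237 + 4×98 = 132 + 711 + 392 = 1235
link = 1211/1235 = 0.980567
Link Mar 2014→Apr 2014:
ΣP(Apr 2014)Q(Mar 2014) = 8×10 + 3×194 + 3×83 = 80 + 582 + 249 = 911
ΣP(Mar 2014)Q(Mar 2014) = 9×10 + 3×194 + 4×83 = 90 + 582 + 332 = 1004
link = 911/1004 = 0.907371
Chained index = 100 × 1.147436 × 0.980567 × 0.907371 = 102.0917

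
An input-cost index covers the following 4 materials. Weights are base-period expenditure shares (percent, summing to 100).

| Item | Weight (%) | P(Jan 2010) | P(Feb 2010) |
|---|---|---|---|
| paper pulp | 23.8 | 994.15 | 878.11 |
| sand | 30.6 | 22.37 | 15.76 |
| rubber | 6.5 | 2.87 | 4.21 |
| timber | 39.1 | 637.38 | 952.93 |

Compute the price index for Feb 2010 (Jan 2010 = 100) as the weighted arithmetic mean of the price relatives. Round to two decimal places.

110.57

paper pulp: 23.8 × (878.11/994.15) = 23.8 × 0.883277 = 21.0220
sand: 30.6 × (15.76/22.37) = 30.6 × 0.704515 = 21.5582
rubber: 6.5 × (4.21/2.87) = 6.5 × 1.466899 = 9.5348
timber: 39.1 × (952.93/637.38) = 39.1 × 1.495074 = 58.4574
Index = Σ wᵢ·(p₁ᵢ/p₀ᵢ) = 21.0220 + 21.5582 + 9.5348 + 58.4574 = 110.5724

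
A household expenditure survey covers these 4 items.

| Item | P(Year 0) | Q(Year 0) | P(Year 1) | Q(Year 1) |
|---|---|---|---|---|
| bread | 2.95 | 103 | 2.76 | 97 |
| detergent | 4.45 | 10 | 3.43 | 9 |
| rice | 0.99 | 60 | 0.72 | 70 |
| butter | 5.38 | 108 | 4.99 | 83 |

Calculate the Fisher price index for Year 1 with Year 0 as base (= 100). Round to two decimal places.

Laspeyres component (base-period weights):
ΣP(Year 1)Q(Year 0) = 2.76×103 + 3.43×10 + 0.72×60 + 4.99×108 = 284.28 + 34.3 + 43.2 + 538.92 = 900.7
ΣP(Year 0)Q(Year 0) = 2.95×103 + 4.45×10 + 0.99×60 + 5.38×108 = 303.85 + 44.5 + 59.4 + 581.04 = 988.79
L = 900.7 / 988.79 × 100 = 91.0911
Paasche component (current-period weights):
ΣP(Year 1)Q(Year 1) = 2.76×97 + 3.43×9 + 0.72×70 + 4.99×83 = 267.72 + 30.87 + 50.4 + 414.17 = 763.16
ΣP(Year 0)Q(Year 1) = 2.95×97 + 4.45×9 + 0.99×70 + 5.38×83 = 286.15 + 40.05 + 69.3 + 446.54 = 842.04
P = 763.16 / 842.04 × 100 = 90.6323
Fisher = √(L × P) = √(91.0911 × 90.6323) = 90.8614

90.86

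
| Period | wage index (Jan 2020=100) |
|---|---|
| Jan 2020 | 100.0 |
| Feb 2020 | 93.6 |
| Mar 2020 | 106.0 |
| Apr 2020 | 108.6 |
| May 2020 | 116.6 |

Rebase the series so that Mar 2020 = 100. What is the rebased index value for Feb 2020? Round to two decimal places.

88.30

Rebased(Feb 2020) = 93.6 / 106.0 × 100 = 88.3019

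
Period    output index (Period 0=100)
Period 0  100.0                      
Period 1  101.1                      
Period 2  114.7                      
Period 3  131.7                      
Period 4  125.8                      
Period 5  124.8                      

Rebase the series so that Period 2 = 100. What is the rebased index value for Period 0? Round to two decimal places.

87.18

Rebased(Period 0) = 100.0 / 114.7 × 100 = 87.1840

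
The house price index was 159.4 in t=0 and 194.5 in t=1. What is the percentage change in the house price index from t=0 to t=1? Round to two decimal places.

Change = (194.5 − 159.4) / 159.4 × 100
       = 35.1 / 159.4 × 100 = 22.0201%

22.02%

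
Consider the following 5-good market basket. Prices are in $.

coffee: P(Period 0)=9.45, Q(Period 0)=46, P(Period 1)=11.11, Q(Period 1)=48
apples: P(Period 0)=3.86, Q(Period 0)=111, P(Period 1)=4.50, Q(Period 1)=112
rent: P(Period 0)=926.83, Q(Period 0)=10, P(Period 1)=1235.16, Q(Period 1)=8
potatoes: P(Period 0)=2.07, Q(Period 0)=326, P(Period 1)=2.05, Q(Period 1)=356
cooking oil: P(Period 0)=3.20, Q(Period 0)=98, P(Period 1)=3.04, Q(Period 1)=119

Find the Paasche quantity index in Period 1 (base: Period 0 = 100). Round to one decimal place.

Paasche quantity index uses current-period prices as weights.
ΣP(Period 1)·Q(Period 1) = 11.11×48 + 4.50×112 + 1235.16×8 + 2.05×356 + 3.04×119 = 533.28 + 504 + 9881.28 + 729.8 + 361.76 = 12010.12
ΣP(Period 1)·Q(Period 0) = 11.11×46 + 4.50×111 + 1235.16×10 + 2.05×326 + 3.04×98 = 511.06 + 499.5 + 12351.6 + 668.3 + 297.92 = 14328.38
Index = 12010.12 / 14328.38 × 100 = 83.8205

83.8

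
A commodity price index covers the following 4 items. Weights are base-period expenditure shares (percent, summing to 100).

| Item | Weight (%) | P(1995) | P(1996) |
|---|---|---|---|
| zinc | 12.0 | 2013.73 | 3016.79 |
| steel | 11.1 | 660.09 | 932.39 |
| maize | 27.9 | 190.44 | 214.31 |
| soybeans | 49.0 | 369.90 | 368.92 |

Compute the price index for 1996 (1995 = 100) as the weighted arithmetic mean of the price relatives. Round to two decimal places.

zinc: 12.0 × (3016.79/2013.73) = 12.0 × 1.498110 = 17.9773
steel: 11.1 × (932.39/660.09) = 11.1 × 1.412520 = 15.6790
maize: 27.9 × (214.31/190.44) = 27.9 × 1.125341 = 31.3970
soybeans: 49.0 × (368.92/369.90) = 49.0 × 0.997351 = 48.8702
Index = Σ wᵢ·(p₁ᵢ/p₀ᵢ) = 17.9773 + 15.6790 + 31.3970 + 48.8702 = 113.9235

113.92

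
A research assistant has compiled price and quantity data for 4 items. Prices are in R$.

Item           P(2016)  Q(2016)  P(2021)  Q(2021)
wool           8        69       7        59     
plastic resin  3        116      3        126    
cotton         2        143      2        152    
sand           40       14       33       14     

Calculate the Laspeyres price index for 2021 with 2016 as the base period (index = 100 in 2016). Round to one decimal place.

Laspeyres price index uses base-period quantities as weights.
ΣP(2021)·Q(2016) = 7×69 + 3×116 + 2×143 + 33×14 = 483 + 348 + 286 + 462 = 1579
ΣP(2016)·Q(2016) = 8×69 + 3×116 + 2×143 + 40×14 = 552 + 348 + 286 + 560 = 1746
Index = 1579 / 1746 × 100 = 90.4353

90.4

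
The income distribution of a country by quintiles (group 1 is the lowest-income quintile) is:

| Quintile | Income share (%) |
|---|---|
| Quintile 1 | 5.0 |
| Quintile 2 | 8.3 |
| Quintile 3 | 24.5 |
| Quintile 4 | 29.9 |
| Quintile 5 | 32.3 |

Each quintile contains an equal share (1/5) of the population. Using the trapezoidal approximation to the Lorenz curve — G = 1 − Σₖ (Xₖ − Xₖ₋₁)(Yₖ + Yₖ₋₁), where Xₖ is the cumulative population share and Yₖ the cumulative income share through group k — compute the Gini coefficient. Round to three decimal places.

0.305

Cumulative income shares Yₖ: 0.0500, 0.1330, 0.3780, 0.6770, 1.0000
Σ (Xₖ−Xₖ₋₁)(Yₖ+Yₖ₋₁) = (1/5)(0.0500+0.0000) + (1/5)(0.1330+0.0500) + (1/5)(0.3780+0.1330) + (1/5)(0.6770+0.3780) + (1/5)(1.0000+0.6770)
  = 0.0100 + 0.0366 + 0.1022 + 0.2110 + 0.3354 = 0.6952
G = 1 − 0.6952 = 0.3048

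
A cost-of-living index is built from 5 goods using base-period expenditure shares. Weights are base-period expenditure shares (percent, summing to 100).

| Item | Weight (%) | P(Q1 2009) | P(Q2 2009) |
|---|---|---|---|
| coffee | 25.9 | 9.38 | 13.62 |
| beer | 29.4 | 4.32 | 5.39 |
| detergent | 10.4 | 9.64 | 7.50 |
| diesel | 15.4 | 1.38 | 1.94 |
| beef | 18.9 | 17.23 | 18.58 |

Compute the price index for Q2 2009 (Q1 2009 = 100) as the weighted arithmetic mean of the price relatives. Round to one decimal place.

124.4

coffee: 25.9 × (13.62/9.38) = 25.9 × 1.452026 = 37.6075
beer: 29.4 × (5.39/4.32) = 29.4 × 1.247685 = 36.6819
detergent: 10.4 × (7.50/9.64) = 10.4 × 0.778008 = 8.0913
diesel: 15.4 × (1.94/1.38) = 15.4 × 1.405797 = 21.6493
beef: 18.9 × (18.58/17.23) = 18.9 × 1.078352 = 20.3808
Index = Σ wᵢ·(p₁ᵢ/p₀ᵢ) = 37.6075 + 36.6819 + 8.0913 + 21.6493 + 20.3808 = 124.4108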